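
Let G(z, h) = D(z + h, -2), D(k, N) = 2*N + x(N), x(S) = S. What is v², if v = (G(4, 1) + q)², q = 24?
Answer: 104976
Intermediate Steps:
D(k, N) = 3*N (D(k, N) = 2*N + N = 3*N)
G(z, h) = -6 (G(z, h) = 3*(-2) = -6)
v = 324 (v = (-6 + 24)² = 18² = 324)
v² = 324² = 104976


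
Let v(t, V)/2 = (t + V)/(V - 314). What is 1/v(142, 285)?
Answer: -29/854 ≈ -0.033958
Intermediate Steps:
v(t, V) = 2*(V + t)/(-314 + V) (v(t, V) = 2*((t + V)/(V - 314)) = 2*((V + t)/(-314 + V)) = 2*(V + t)/(-314 + V))
1/v(142, 285) = 1/(2*(285 + 142)/(-314 + 285)) = 1/(2*427/(-29)) = 1/(2*(-1/29)*427) = 1/(-854/29) = -29/854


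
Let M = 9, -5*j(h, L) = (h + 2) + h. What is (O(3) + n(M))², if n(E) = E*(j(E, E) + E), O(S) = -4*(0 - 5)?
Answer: 4225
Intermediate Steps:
O(S) = 20 (O(S) = -4*(-5) = 20)
j(h, L) = -⅖ - 2*h/5 (j(h, L) = -((h + 2) + h)/5 = -((2 + h) + h)/5 = -(2 + 2*h)/5 = -⅖ - 2*h/5)
n(E) = E*(-⅖ + 3*E/5) (n(E) = E*((-⅖ - 2*E/5) + E) = E*(-⅖ + 3*E/5))
(O(3) + n(M))² = (20 + (⅕)*9*(-2 + 3*9))² = (20 + (⅕)*9*(-2 + 27))² = (20 + (⅕)*9*25)² = (20 + 45)² = 65² = 4225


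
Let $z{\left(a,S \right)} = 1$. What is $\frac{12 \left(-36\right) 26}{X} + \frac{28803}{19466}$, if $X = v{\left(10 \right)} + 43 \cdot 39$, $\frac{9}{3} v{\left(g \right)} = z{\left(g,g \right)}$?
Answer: $- \frac{63873705}{12244114} \approx -5.2167$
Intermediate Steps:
$v{\left(g \right)} = \frac{1}{3}$ ($v{\left(g \right)} = \frac{1}{3} \cdot 1 = \frac{1}{3}$)
$X = \frac{5032}{3}$ ($X = \frac{1}{3} + 43 \cdot 39 = \frac{1}{3} + 1677 = \frac{5032}{3} \approx 1677.3$)
$\frac{12 \left(-36\right) 26}{X} + \frac{28803}{19466} = \frac{12 \left(-36\right) 26}{\frac{5032}{3}} + \frac{28803}{19466} = \left(-432\right) 26 \cdot \frac{3}{5032} + 28803 \cdot \frac{1}{19466} = \left(-11232\right) \frac{3}{5032} + \frac{28803}{19466} = - \frac{4212}{629} + \frac{28803}{19466} = - \frac{63873705}{12244114}$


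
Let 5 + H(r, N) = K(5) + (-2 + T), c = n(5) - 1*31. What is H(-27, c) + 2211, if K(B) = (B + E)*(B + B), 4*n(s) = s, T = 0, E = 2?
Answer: 2274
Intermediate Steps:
n(s) = s/4
K(B) = 2*B*(2 + B) (K(B) = (B + 2)*(B + B) = (2 + B)*(2*B) = 2*B*(2 + B))
c = -119/4 (c = (¼)*5 - 1*31 = 5/4 - 31 = -119/4 ≈ -29.750)
H(r, N) = 63 (H(r, N) = -5 + (2*5*(2 + 5) + (-2 + 0)) = -5 + (2*5*7 - 2) = -5 + (70 - 2) = -5 + 68 = 63)
H(-27, c) + 2211 = 63 + 2211 = 2274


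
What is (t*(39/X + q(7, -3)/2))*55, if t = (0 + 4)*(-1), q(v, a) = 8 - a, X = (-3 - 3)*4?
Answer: -1705/2 ≈ -852.50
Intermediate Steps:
X = -24 (X = -6*4 = -24)
t = -4 (t = 4*(-1) = -4)
(t*(39/X + q(7, -3)/2))*55 = -4*(39/(-24) + (8 - 1*(-3))/2)*55 = -4*(39*(-1/24) + (8 + 3)*(1/2))*55 = -4*(-13/8 + 11*(1/2))*55 = -4*(-13/8 + 11/2)*55 = -4*31/8*55 = -31/2*55 = -1705/2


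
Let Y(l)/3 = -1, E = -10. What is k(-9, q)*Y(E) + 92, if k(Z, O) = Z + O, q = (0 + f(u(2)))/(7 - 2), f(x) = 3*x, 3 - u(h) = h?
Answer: 586/5 ≈ 117.20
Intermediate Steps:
u(h) = 3 - h
q = ⅗ (q = (0 + 3*(3 - 1*2))/(7 - 2) = (0 + 3*(3 - 2))/5 = (0 + 3*1)*(⅕) = (0 + 3)*(⅕) = 3*(⅕) = ⅗ ≈ 0.60000)
Y(l) = -3 (Y(l) = 3*(-1) = -3)
k(Z, O) = O + Z
k(-9, q)*Y(E) + 92 = (⅗ - 9)*(-3) + 92 = -42/5*(-3) + 92 = 126/5 + 92 = 586/5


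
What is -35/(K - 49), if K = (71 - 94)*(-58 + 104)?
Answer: 35/1107 ≈ 0.031617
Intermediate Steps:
K = -1058 (K = -23*46 = -1058)
-35/(K - 49) = -35/(-1058 - 49) = -35/(-1107) = -1/1107*(-35) = 35/1107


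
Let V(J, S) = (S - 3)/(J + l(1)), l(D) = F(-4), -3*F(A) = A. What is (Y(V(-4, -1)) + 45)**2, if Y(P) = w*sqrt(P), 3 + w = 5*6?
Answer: 6237/2 + 1215*sqrt(6) ≈ 6094.6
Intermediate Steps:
F(A) = -A/3
l(D) = 4/3 (l(D) = -1/3*(-4) = 4/3)
w = 27 (w = -3 + 5*6 = -3 + 30 = 27)
V(J, S) = (-3 + S)/(4/3 + J) (V(J, S) = (S - 3)/(J + 4/3) = (-3 + S)/(4/3 + J))
Y(P) = 27*sqrt(P)
(Y(V(-4, -1)) + 45)**2 = (27*sqrt(3*(-3 - 1)/(4 + 3*(-4))) + 45)**2 = (27*sqrt(3*(-4)/(4 - 12)) + 45)**2 = (27*sqrt(3*(-4)/(-8)) + 45)**2 = (27*sqrt(3*(-1/8)*(-4)) + 45)**2 = (27*sqrt(3/2) + 45)**2 = (27*(sqrt(6)/2) + 45)**2 = (27*sqrt(6)/2 + 45)**2 = (45 + 27*sqrt(6)/2)**2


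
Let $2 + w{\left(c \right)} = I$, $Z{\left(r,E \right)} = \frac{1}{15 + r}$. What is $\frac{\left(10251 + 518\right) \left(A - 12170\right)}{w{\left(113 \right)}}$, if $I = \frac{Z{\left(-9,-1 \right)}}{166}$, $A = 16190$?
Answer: $- \frac{3919837680}{181} \approx -2.1657 \cdot 10^{7}$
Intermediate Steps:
$I = \frac{1}{996}$ ($I = \frac{1}{\left(15 - 9\right) 166} = \frac{1}{6} \cdot \frac{1}{166} = \frac{1}{996} \approx 0.001004$)
$w{\left(c \right)} = - \frac{1991}{996}$ ($w{\left(c \right)} = -2 + \frac{1}{996} = - \frac{1991}{996}$)
$\frac{\left(10251 + 518\right) \left(A - 12170\right)}{w{\left(113 \right)}} = \frac{\left(10251 + 518\right) \left(16190 - 12170\right)}{- \frac{1991}{996}} = 10769 \cdot 4020 \left(- \frac{996}{1991}\right) = 43291380 \left(- \frac{996}{1991}\right) = - \frac{3919837680}{181}$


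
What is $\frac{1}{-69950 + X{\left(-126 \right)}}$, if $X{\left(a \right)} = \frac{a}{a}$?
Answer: $- \frac{1}{69949} \approx -1.4296 \cdot 10^{-5}$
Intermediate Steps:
$X{\left(a \right)} = 1$
$\frac{1}{-69950 + X{\left(-126 \right)}} = \frac{1}{-69950 + 1} = \frac{1}{-69949} = - \frac{1}{69949}$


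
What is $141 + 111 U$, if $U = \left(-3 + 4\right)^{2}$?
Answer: $252$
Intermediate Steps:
$U = 1$ ($U = 1^{2} = 1$)
$141 + 111 U = 141 + 111 \cdot 1 = 141 + 111 = 252$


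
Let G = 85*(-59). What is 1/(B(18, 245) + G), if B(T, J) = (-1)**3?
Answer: -1/5016 ≈ -0.00019936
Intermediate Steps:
G = -5015
B(T, J) = -1
1/(B(18, 245) + G) = 1/(-1 - 5015) = 1/(-5016) = -1/5016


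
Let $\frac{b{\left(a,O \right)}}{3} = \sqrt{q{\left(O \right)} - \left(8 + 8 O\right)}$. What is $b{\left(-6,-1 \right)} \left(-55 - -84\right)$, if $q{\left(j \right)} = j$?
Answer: $87 i \approx 87.0 i$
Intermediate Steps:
$b{\left(a,O \right)} = 3 \sqrt{-8 - 7 O}$ ($b{\left(a,O \right)} = 3 \sqrt{O - \left(8 + 8 O\right)} = 3 \sqrt{-8 - 7 O}$)
$b{\left(-6,-1 \right)} \left(-55 - -84\right) = 3 \sqrt{-8 - -7} \left(-55 - -84\right) = 3 \sqrt{-8 + 7} \left(-55 + 84\right) = 3 \sqrt{-1} \cdot 29 = 3 i 29 = 87 i$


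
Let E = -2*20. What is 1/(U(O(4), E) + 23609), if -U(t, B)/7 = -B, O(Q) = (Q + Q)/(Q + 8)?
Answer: 1/23329 ≈ 4.2865e-5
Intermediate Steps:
E = -40
O(Q) = 2*Q/(8 + Q) (O(Q) = (2*Q)/(8 + Q) = 2*Q/(8 + Q))
U(t, B) = 7*B (U(t, B) = -(-7)*B = 7*B)
1/(U(O(4), E) + 23609) = 1/(7*(-40) + 23609) = 1/(-280 + 23609) = 1/23329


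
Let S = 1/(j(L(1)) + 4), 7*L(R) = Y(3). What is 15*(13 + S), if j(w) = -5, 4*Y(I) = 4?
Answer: 180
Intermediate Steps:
Y(I) = 1 (Y(I) = (¼)*4 = 1)
L(R) = ⅐ (L(R) = (⅐)*1 = ⅐)
S = -1 (S = 1/(-5 + 4) = 1/(-1) = -1)
15*(13 + S) = 15*(13 - 1) = 15*12 = 180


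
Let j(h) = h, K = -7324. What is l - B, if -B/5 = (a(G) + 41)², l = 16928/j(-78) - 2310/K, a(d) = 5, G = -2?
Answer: 1480064317/142818 ≈ 10363.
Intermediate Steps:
l = -30950123/142818 (l = 16928/(-78) - 2310/(-7324) = 16928*(-1/78) - 2310*(-1/7324) = -8464/39 + 1155/3662 = -30950123/142818 ≈ -216.71)
B = -10580 (B = -5*(5 + 41)² = -5*46² = -5*2116 = -10580)
l - B = -30950123/142818 - 1*(-10580) = -30950123/142818 + 10580 = 1480064317/142818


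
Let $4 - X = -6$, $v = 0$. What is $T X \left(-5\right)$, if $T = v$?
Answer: $0$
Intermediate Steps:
$X = 10$ ($X = 4 - -6 = 4 + 6 = 10$)
$T = 0$
$T X \left(-5\right) = 0 \cdot 10 \left(-5\right) = 0 \left(-5\right) = 0$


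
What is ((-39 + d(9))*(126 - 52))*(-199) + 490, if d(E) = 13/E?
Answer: 4981798/9 ≈ 5.5353e+5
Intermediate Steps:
((-39 + d(9))*(126 - 52))*(-199) + 490 = ((-39 + 13/9)*(126 - 52))*(-199) + 490 = ((-39 + 13*(1/9))*74)*(-199) + 490 = ((-39 + 13/9)*74)*(-199) + 490 = -338/9*74*(-199) + 490 = -25012/9*(-199) + 490 = 4977388/9 + 490 = 4981798/9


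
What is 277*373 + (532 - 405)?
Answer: 103448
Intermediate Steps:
277*373 + (532 - 405) = 103321 + 127 = 103448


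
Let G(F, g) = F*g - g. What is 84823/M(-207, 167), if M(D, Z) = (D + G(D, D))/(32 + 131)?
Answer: 13826149/42849 ≈ 322.67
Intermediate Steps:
G(F, g) = -g + F*g
M(D, Z) = D/163 + D*(-1 + D)/163 (M(D, Z) = (D + D*(-1 + D))/(32 + 131) = (D + D*(-1 + D))/163 = (D + D*(-1 + D))*(1/163) = D/163 + D*(-1 + D)/163)
84823/M(-207, 167) = 84823/(((1/163)*(-207)²)) = 84823/(((1/163)*42849)) = 84823/(42849/163) = 84823*(163/42849) = 13826149/42849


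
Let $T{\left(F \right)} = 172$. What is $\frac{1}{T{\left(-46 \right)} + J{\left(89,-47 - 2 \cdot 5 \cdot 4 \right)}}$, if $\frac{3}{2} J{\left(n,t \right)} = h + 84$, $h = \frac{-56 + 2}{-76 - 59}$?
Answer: $\frac{15}{3424} \approx 0.0043808$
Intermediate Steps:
$h = \frac{2}{5}$ ($h = - \frac{54}{-135} = \left(-54\right) \left(- \frac{1}{135}\right) = \frac{2}{5} \approx 0.4$)
$J{\left(n,t \right)} = \frac{844}{15}$ ($J{\left(n,t \right)} = \frac{2 \left(\frac{2}{5} + 84\right)}{3} = \frac{2}{3} \cdot \frac{422}{5} = \frac{844}{15}$)
$\frac{1}{T{\left(-46 \right)} + J{\left(89,-47 - 2 \cdot 5 \cdot 4 \right)}} = \frac{1}{172 + \frac{844}{15}} = \frac{1}{\frac{3424}{15}} = \frac{15}{3424}$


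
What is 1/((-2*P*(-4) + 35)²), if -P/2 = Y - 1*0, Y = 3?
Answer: 1/169 ≈ 0.0059172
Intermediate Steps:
P = -6 (P = -2*(3 - 1*0) = -2*(3 + 0) = -2*3 = -6)
1/((-2*P*(-4) + 35)²) = 1/((-2*(-6)*(-4) + 35)²) = 1/((12*(-4) + 35)²) = 1/((-48 + 35)²) = 1/((-13)²) = 1/169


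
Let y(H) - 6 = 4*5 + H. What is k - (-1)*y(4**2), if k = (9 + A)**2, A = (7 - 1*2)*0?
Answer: 123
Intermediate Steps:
A = 0 (A = (7 - 2)*0 = 5*0 = 0)
k = 81 (k = (9 + 0)**2 = 9**2 = 81)
y(H) = 26 + H (y(H) = 6 + (4*5 + H) = 6 + (20 + H) = 26 + H)
k - (-1)*y(4**2) = 81 - (-1)*(26 + 4**2) = 81 - (-1)*(26 + 16) = 81 - (-1)*42 = 81 - 1*(-42) = 81 + 42 = 123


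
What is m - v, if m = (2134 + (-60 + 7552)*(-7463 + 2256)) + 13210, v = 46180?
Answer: -39041680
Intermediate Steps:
m = -38995500 (m = (2134 + 7492*(-5207)) + 13210 = (2134 - 39010844) + 13210 = -39008710 + 13210 = -38995500)
m - v = -38995500 - 1*46180 = -38995500 - 46180 = -39041680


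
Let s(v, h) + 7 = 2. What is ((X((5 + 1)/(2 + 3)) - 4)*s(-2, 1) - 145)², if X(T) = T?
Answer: 17161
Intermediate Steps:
s(v, h) = -5 (s(v, h) = -7 + 2 = -5)
((X((5 + 1)/(2 + 3)) - 4)*s(-2, 1) - 145)² = (((5 + 1)/(2 + 3) - 4)*(-5) - 145)² = ((6/5 - 4)*(-5) - 145)² = (-14/5*(-5) - 145)² = (14 - 145)² = (-131)² = 17161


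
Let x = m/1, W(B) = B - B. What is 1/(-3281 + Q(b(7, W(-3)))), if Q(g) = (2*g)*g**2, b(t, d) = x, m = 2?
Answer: -1/3265 ≈ -0.00030628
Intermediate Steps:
W(B) = 0
x = 2 (x = 2/1 = 2*1 = 2)
b(t, d) = 2
Q(g) = 2*g**3
1/(-3281 + Q(b(7, W(-3)))) = 1/(-3281 + 2*2**3) = 1/(-3281 + 2*8) = 1/(-3281 + 16) = 1/(-3265) = -1/3265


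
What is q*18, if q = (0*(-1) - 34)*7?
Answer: -4284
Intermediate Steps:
q = -238 (q = (0 - 34)*7 = -34*7 = -238)
q*18 = -238*18 = -4284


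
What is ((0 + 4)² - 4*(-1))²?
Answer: 400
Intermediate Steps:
((0 + 4)² - 4*(-1))² = (4² + 4)² = (16 + 4)² = 20² = 400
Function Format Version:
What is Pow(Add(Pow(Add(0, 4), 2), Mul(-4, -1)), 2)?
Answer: 400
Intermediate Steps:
Pow(Add(Pow(Add(0, 4), 2), Mul(-4, -1)), 2) = Pow(Add(Pow(4, 2), 4), 2) = Pow(Add(16, 4), 2) = Pow(20, 2) = 400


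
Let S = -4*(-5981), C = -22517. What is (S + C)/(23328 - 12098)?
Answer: 1407/11230 ≈ 0.12529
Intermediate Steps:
S = 23924
(S + C)/(23328 - 12098) = (23924 - 22517)/(23328 - 12098) = 1407/11230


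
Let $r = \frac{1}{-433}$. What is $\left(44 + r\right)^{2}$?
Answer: $\frac{362940601}{187489} \approx 1935.8$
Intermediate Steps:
$r = - \frac{1}{433} \approx -0.0023095$
$\left(44 + r\right)^{2} = \left(44 - \frac{1}{433}\right)^{2} = \left(\frac{19051}{433}\right)^{2} = \frac{362940601}{187489}$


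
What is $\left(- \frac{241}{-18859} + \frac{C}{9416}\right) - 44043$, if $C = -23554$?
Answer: $- \frac{3910718427211}{88788172} \approx -44046.0$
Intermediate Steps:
$\left(- \frac{241}{-18859} + \frac{C}{9416}\right) - 44043 = \left(- \frac{241}{-18859} - \frac{23554}{9416}\right) - 44043 = \left(\left(-241\right) \left(- \frac{1}{18859}\right) - \frac{11777}{4708}\right) - 44043 = \left(\frac{241}{18859} - \frac{11777}{4708}\right) - 44043 = - \frac{220967815}{88788172} - 44043 = - \frac{3910718427211}{88788172}$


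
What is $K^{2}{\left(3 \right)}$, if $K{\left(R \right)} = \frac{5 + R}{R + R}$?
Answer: $\frac{16}{9} \approx 1.7778$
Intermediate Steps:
$K{\left(R \right)} = \frac{5 + R}{2 R}$
$K^{2}{\left(3 \right)} = \left(\frac{5 + 3}{2 \cdot 3}\right)^{2} = \left(\frac{1}{2} \cdot \frac{1}{3} \cdot 8\right)^{2} = \left(\frac{4}{3}\right)^{2} = \frac{16}{9}$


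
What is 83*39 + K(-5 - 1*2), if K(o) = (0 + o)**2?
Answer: 3286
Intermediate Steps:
K(o) = o**2
83*39 + K(-5 - 1*2) = 83*39 + (-5 - 1*2)**2 = 3237 + (-5 - 2)**2 = 3237 + (-7)**2 = 3237 + 49 = 3286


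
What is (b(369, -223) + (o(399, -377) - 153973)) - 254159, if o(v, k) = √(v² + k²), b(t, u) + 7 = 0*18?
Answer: -408139 + √301330 ≈ -4.0759e+5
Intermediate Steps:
b(t, u) = -7 (b(t, u) = -7 + 0*18 = -7 + 0 = -7)
o(v, k) = √(k² + v²)
(b(369, -223) + (o(399, -377) - 153973)) - 254159 = (-7 + (√((-377)² + 399²) - 153973)) - 254159 = (-7 + (√(142129 + 159201) - 153973)) - 254159 = (-7 + (√301330 - 153973)) - 254159 = (-7 + (-153973 + √301330)) - 254159 = (-153980 + √301330) - 254159 = -408139 + √301330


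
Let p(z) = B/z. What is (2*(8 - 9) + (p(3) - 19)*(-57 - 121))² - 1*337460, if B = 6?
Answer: 8807116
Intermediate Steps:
p(z) = 6/z
(2*(8 - 9) + (p(3) - 19)*(-57 - 121))² - 1*337460 = (2*(8 - 9) + (6/3 - 19)*(-57 - 121))² - 1*337460 = (2*(-1) + (6*(⅓) - 19)*(-178))² - 337460 = (-2 + (2 - 19)*(-178))² - 337460 = (-2 - 17*(-178))² - 337460 = (-2 + 3026)² - 337460 = 3024² - 337460 = 9144576 - 337460 = 8807116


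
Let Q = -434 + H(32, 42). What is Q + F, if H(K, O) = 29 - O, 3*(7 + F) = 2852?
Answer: 1490/3 ≈ 496.67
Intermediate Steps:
F = 2831/3 (F = -7 + (⅓)*2852 = -7 + 2852/3 = 2831/3 ≈ 943.67)
Q = -447 (Q = -434 + (29 - 1*42) = -434 + (29 - 42) = -434 - 13 = -447)
Q + F = -447 + 2831/3 = 1490/3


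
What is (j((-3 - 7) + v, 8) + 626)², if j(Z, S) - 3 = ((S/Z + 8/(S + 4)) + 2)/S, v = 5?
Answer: 89056969/225 ≈ 3.9581e+5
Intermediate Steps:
j(Z, S) = 3 + (2 + 8/(4 + S) + S/Z)/S (j(Z, S) = 3 + ((S/Z + 8/(S + 4)) + 2)/S = 3 + ((S/Z + 8/(4 + S)) + 2)/S = 3 + ((8/(4 + S) + S/Z) + 2)/S = 3 + (2 + 8/(4 + S) + S/Z)/S)
(j((-3 - 7) + v, 8) + 626)² = ((8² + 4*8 + 16*((-3 - 7) + 5) + 3*((-3 - 7) + 5)*8² + 14*8*((-3 - 7) + 5))/(8*((-3 - 7) + 5)*(4 + 8)) + 626)² = ((⅛)*(64 + 32 + 16*(-10 + 5) + 3*(-10 + 5)*64 + 14*8*(-10 + 5))/((-10 + 5)*12) + 626)² = ((⅛)*(1/12)*(64 + 32 + 16*(-5) + 3*(-5)*64 + 14*8*(-5))/(-5) + 626)² = ((⅛)*(-⅕)*(1/12)*(64 + 32 - 80 - 960 - 560) + 626)² = ((⅛)*(-⅕)*(1/12)*(-1504) + 626)² = (47/15 + 626)² = (9437/15)² = 89056969/225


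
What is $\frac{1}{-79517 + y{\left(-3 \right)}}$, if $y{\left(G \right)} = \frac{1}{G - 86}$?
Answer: $- \frac{89}{7077014} \approx -1.2576 \cdot 10^{-5}$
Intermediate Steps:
$y{\left(G \right)} = \frac{1}{-86 + G}$
$\frac{1}{-79517 + y{\left(-3 \right)}} = \frac{1}{-79517 + \frac{1}{-86 - 3}} = \frac{1}{-79517 + \frac{1}{-89}} = \frac{1}{-79517 - \frac{1}{89}} = \frac{1}{- \frac{7077014}{89}} = - \frac{89}{7077014}$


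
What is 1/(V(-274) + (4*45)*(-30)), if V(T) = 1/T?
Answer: -274/1479601 ≈ -0.00018519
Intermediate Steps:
1/(V(-274) + (4*45)*(-30)) = 1/(1/(-274) + (4*45)*(-30)) = 1/(-1/274 + 180*(-30)) = 1/(-1/274 - 5400) = 1/(-1479601/274) = -274/1479601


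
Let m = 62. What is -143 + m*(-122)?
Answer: -7707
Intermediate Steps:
-143 + m*(-122) = -143 + 62*(-122) = -143 - 7564 = -7707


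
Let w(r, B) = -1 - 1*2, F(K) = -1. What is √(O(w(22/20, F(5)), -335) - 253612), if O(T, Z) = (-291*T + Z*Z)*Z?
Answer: 9*I*√470882 ≈ 6175.9*I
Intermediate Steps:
w(r, B) = -3 (w(r, B) = -1 - 2 = -3)
O(T, Z) = Z*(Z² - 291*T) (O(T, Z) = (-291*T + Z²)*Z = (Z² - 291*T)*Z = Z*(Z² - 291*T))
√(O(w(22/20, F(5)), -335) - 253612) = √(-335*((-335)² - 291*(-3)) - 253612) = √(-335*(112225 + 873) - 253612) = √(-335*113098 - 253612) = √(-37887830 - 253612) = √(-38141442) = 9*I*√470882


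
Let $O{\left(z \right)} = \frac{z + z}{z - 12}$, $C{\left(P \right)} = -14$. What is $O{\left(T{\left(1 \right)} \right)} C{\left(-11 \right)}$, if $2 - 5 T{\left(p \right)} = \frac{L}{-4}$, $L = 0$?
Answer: $\frac{28}{29} \approx 0.96552$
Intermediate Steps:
$T{\left(p \right)} = \frac{2}{5}$ ($T{\left(p \right)} = \frac{2}{5} - \frac{0 \frac{1}{-4}}{5} = \frac{2}{5} - \frac{0 \left(- \frac{1}{4}\right)}{5} = \frac{2}{5} - 0 = \frac{2}{5} + 0 = \frac{2}{5}$)
$O{\left(z \right)} = \frac{2 z}{-12 + z}$
$O{\left(T{\left(1 \right)} \right)} C{\left(-11 \right)} = 2 \cdot \frac{2}{5} \frac{1}{-12 + \frac{2}{5}} \left(-14\right) = 2 \cdot \frac{2}{5} \frac{1}{- \frac{58}{5}} \left(-14\right) = 2 \cdot \frac{2}{5} \left(- \frac{5}{58}\right) \left(-14\right) = \left(- \frac{2}{29}\right) \left(-14\right) = \frac{28}{29}$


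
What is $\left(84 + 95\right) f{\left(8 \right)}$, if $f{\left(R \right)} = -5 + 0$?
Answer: $-895$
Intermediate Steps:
$f{\left(R \right)} = -5$
$\left(84 + 95\right) f{\left(8 \right)} = \left(84 + 95\right) \left(-5\right) = 179 \left(-5\right) = -895$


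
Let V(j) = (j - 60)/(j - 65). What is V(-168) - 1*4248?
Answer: -989556/233 ≈ -4247.0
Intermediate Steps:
V(j) = (-60 + j)/(-65 + j)
V(-168) - 1*4248 = (-60 - 168)/(-65 - 168) - 1*4248 = -228/(-233) - 4248 = -1/233*(-228) - 4248 = 228/233 - 4248 = -989556/233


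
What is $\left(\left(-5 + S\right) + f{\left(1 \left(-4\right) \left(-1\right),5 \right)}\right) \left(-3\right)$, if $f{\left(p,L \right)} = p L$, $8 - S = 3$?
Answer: $-60$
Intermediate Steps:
$S = 5$ ($S = 8 - 3 = 5$)
$f{\left(p,L \right)} = L p$
$\left(\left(-5 + S\right) + f{\left(1 \left(-4\right) \left(-1\right),5 \right)}\right) \left(-3\right) = \left(\left(-5 + 5\right) + 5 \cdot 1 \left(-4\right) \left(-1\right)\right) \left(-3\right) = \left(0 + 5 \left(\left(-4\right) \left(-1\right)\right)\right) \left(-3\right) = \left(0 + 5 \cdot 4\right) \left(-3\right) = \left(0 + 20\right) \left(-3\right) = 20 \left(-3\right) = -60$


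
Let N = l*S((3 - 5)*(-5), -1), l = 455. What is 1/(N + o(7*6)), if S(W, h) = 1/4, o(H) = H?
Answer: 4/623 ≈ 0.0064205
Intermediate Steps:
S(W, h) = ¼
N = 455/4 (N = 455*(¼) = 455/4 ≈ 113.75)
1/(N + o(7*6)) = 1/(455/4 + 7*6) = 1/(455/4 + 42) = 1/(623/4) = 4/623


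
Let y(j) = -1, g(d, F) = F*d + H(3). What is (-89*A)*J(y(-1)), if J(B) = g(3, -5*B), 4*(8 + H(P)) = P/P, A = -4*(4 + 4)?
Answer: 20648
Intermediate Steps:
A = -32 (A = -4*8 = -32)
H(P) = -31/4 (H(P) = -8 + (P/P)/4 = -8 + (1/4)*1 = -8 + 1/4 = -31/4)
g(d, F) = -31/4 + F*d (g(d, F) = F*d - 31/4 = -31/4 + F*d)
J(B) = -31/4 - 15*B (J(B) = -31/4 - 5*B*3 = -31/4 - 15*B)
(-89*A)*J(y(-1)) = (-89*(-32))*(-31/4 - 15*(-1)) = 2848*(-31/4 + 15) = 2848*(29/4) = 20648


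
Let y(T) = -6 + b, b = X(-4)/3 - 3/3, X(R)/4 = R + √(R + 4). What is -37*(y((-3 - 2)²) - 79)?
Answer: 10138/3 ≈ 3379.3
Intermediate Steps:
X(R) = 4*R + 4*√(4 + R) (X(R) = 4*(R + √(R + 4)) = 4*(R + √(4 + R)) = 4*R + 4*√(4 + R))
b = -19/3 (b = (4*(-4) + 4*√(4 - 4))/3 - 3/3 = (-16 + 4*√0)*(⅓) - 3*⅓ = (-16 + 4*0)*(⅓) - 1 = (-16 + 0)*(⅓) - 1 = -16*⅓ - 1 = -16/3 - 1 = -19/3 ≈ -6.3333)
y(T) = -37/3 (y(T) = -6 - 19/3 = -37/3)
-37*(y((-3 - 2)²) - 79) = -37*(-37/3 - 79) = -37*(-274/3) = 10138/3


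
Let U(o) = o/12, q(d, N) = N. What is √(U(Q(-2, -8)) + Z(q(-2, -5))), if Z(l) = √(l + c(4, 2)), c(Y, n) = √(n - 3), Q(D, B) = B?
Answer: √(-6 + 9*√(-5 + I))/3 ≈ 0.96084 + 1.1693*I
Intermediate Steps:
U(o) = o/12 (U(o) = o*(1/12) = o/12)
c(Y, n) = √(-3 + n)
Z(l) = √(I + l) (Z(l) = √(l + √(-3 + 2)) = √(l + √(-1)) = √(l + I) = √(I + l))
√(U(Q(-2, -8)) + Z(q(-2, -5))) = √((1/12)*(-8) + √(I - 5)) = √(-⅔ + √(-5 + I))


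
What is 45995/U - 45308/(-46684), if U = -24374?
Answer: -260723347/284468954 ≈ -0.91653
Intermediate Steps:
45995/U - 45308/(-46684) = 45995/(-24374) - 45308/(-46684) = 45995*(-1/24374) - 45308*(-1/46684) = -45995/24374 + 11327/11671 = -260723347/284468954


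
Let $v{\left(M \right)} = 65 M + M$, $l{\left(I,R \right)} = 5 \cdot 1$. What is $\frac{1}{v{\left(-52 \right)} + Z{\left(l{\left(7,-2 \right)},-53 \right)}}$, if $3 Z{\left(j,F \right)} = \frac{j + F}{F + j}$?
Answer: $- \frac{3}{10295} \approx -0.0002914$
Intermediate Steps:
$l{\left(I,R \right)} = 5$
$v{\left(M \right)} = 66 M$
$Z{\left(j,F \right)} = \frac{1}{3}$ ($Z{\left(j,F \right)} = \frac{\left(j + F\right) \frac{1}{F + j}}{3} = \frac{\left(F + j\right) \frac{1}{F + j}}{3} = \frac{1}{3} \cdot 1 = \frac{1}{3}$)
$\frac{1}{v{\left(-52 \right)} + Z{\left(l{\left(7,-2 \right)},-53 \right)}} = \frac{1}{66 \left(-52\right) + \frac{1}{3}} = \frac{1}{-3432 + \frac{1}{3}} = \frac{1}{- \frac{10295}{3}} = - \frac{3}{10295}$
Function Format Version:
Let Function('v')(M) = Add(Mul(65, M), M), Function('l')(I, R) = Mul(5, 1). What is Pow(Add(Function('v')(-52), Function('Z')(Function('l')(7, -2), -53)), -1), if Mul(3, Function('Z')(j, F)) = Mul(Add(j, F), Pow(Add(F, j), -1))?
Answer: Rational(-3, 10295) ≈ -0.00029140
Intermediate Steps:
Function('l')(I, R) = 5
Function('v')(M) = Mul(66, M)
Function('Z')(j, F) = Rational(1, 3) (Function('Z')(j, F) = Mul(Rational(1, 3), Mul(Add(j, F), Pow(Add(F, j), -1))) = Mul(Rational(1, 3), Mul(Add(F, j), Pow(Add(F, j), -1))) = Mul(Rational(1, 3), 1) = Rational(1, 3))
Pow(Add(Function('v')(-52), Function('Z')(Function('l')(7, -2), -53)), -1) = Pow(Add(Mul(66, -52), Rational(1, 3)), -1) = Pow(Add(-3432, Rational(1, 3)), -1) = Pow(Rational(-10295, 3), -1) = Rational(-3, 10295)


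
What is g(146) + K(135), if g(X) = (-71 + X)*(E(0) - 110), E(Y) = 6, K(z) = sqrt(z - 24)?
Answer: -7800 + sqrt(111) ≈ -7789.5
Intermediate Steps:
K(z) = sqrt(-24 + z)
g(X) = 7384 - 104*X (g(X) = (-71 + X)*(6 - 110) = (-71 + X)*(-104) = 7384 - 104*X)
g(146) + K(135) = (7384 - 104*146) + sqrt(-24 + 135) = (7384 - 15184) + sqrt(111) = -7800 + sqrt(111)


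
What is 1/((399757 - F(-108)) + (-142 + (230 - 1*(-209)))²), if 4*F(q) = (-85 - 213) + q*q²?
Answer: 2/1605937 ≈ 1.2454e-6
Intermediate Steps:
F(q) = -149/2 + q³/4 (F(q) = ((-85 - 213) + q*q²)/4 = (-298 + q³)/4 = -149/2 + q³/4)
1/((399757 - F(-108)) + (-142 + (230 - 1*(-209)))²) = 1/((399757 - (-149/2 + (¼)*(-108)³)) + (-142 + (230 - 1*(-209)))²) = 1/((399757 - (-149/2 + (¼)*(-1259712))) + (-142 + (230 + 209))²) = 1/((399757 - (-149/2 - 314928)) + (-142 + 439)²) = 1/((399757 - 1*(-630005/2)) + 297²) = 1/((399757 + 630005/2) + 88209) = 1/(1429519/2 + 88209) = 1/(1605937/2) = 2/1605937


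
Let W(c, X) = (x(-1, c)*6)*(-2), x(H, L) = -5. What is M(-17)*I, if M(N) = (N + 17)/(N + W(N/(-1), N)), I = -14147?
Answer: 0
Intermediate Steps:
W(c, X) = 60 (W(c, X) = -5*6*(-2) = -30*(-2) = 60)
M(N) = (17 + N)/(60 + N) (M(N) = (N + 17)/(N + 60) = (17 + N)/(60 + N))
M(-17)*I = ((17 - 17)/(60 - 17))*(-14147) = (0/43)*(-14147) = ((1/43)*0)*(-14147) = 0*(-14147) = 0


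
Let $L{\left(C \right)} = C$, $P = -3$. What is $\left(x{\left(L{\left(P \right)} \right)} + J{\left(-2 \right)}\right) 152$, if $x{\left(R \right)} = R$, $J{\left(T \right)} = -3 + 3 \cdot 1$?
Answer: $-456$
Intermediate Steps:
$J{\left(T \right)} = 0$ ($J{\left(T \right)} = -3 + 3 = 0$)
$\left(x{\left(L{\left(P \right)} \right)} + J{\left(-2 \right)}\right) 152 = \left(-3 + 0\right) 152 = \left(-3\right) 152 = -456$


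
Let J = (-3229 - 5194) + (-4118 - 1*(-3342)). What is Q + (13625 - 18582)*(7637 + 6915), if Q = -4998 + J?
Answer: -72148461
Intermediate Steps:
J = -9199 (J = -8423 + (-4118 + 3342) = -8423 - 776 = -9199)
Q = -14197 (Q = -4998 - 9199 = -14197)
Q + (13625 - 18582)*(7637 + 6915) = -14197 + (13625 - 18582)*(7637 + 6915) = -14197 - 4957*14552 = -14197 - 72134264 = -72148461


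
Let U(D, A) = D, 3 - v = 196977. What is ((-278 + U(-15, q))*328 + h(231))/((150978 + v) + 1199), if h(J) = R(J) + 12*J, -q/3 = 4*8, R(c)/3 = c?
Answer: 92639/44797 ≈ 2.0680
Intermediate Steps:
R(c) = 3*c
v = -196974 (v = 3 - 1*196977 = 3 - 196977 = -196974)
q = -96 (q = -12*8 = -3*32 = -96)
h(J) = 15*J (h(J) = 3*J + 12*J = 15*J)
((-278 + U(-15, q))*328 + h(231))/((150978 + v) + 1199) = ((-278 - 15)*328 + 15*231)/((150978 - 196974) + 1199) = (-293*328 + 3465)/(-45996 + 1199) = (-96104 + 3465)/(-44797) = -92639*(-1/44797) = 92639/44797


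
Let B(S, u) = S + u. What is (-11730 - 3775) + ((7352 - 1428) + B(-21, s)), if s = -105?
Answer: -9707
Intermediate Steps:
(-11730 - 3775) + ((7352 - 1428) + B(-21, s)) = (-11730 - 3775) + ((7352 - 1428) + (-21 - 105)) = -15505 + (5924 - 126) = -15505 + 5798 = -9707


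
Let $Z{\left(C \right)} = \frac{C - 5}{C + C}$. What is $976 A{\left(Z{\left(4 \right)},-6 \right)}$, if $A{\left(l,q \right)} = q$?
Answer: $-5856$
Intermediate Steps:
$Z{\left(C \right)} = \frac{-5 + C}{2 C}$
$976 A{\left(Z{\left(4 \right)},-6 \right)} = 976 \left(-6\right) = -5856$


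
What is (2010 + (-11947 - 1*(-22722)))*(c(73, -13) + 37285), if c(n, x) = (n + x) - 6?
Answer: 477379115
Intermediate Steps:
c(n, x) = -6 + n + x
(2010 + (-11947 - 1*(-22722)))*(c(73, -13) + 37285) = (2010 + (-11947 - 1*(-22722)))*((-6 + 73 - 13) + 37285) = (2010 + (-11947 + 22722))*(54 + 37285) = (2010 + 10775)*37339 = 12785*37339 = 477379115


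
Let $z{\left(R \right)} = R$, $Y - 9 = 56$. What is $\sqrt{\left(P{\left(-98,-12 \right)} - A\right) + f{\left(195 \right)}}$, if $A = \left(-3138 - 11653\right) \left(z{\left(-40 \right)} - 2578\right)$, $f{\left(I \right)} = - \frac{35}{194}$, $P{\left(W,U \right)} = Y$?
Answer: $\frac{i \sqrt{1457370291418}}{194} \approx 6222.8 i$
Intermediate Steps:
$Y = 65$ ($Y = 9 + 56 = 65$)
$P{\left(W,U \right)} = 65$
$f{\left(I \right)} = - \frac{35}{194}$ ($f{\left(I \right)} = \left(-35\right) \frac{1}{194} = - \frac{35}{194}$)
$A = 38722838$ ($A = \left(-3138 - 11653\right) \left(-40 - 2578\right) = \left(-14791\right) \left(-2618\right) = 38722838$)
$\sqrt{\left(P{\left(-98,-12 \right)} - A\right) + f{\left(195 \right)}} = \sqrt{\left(65 - 38722838\right) - \frac{35}{194}} = \sqrt{-38722773 - \frac{35}{194}} = \sqrt{- \frac{7512217997}{194}} = \frac{i \sqrt{1457370291418}}{194}$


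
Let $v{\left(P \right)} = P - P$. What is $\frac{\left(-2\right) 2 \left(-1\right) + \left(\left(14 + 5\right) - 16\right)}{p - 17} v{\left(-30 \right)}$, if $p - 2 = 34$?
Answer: $0$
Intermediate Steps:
$v{\left(P \right)} = 0$
$p = 36$ ($p = 2 + 34 = 36$)
$\frac{\left(-2\right) 2 \left(-1\right) + \left(\left(14 + 5\right) - 16\right)}{p - 17} v{\left(-30 \right)} = \frac{\left(-2\right) 2 \left(-1\right) + \left(\left(14 + 5\right) - 16\right)}{36 - 17} \cdot 0 = \frac{\left(-4\right) \left(-1\right) + \left(19 - 16\right)}{19} \cdot 0 = \left(4 + 3\right) \frac{1}{19} \cdot 0 = 7 \cdot \frac{1}{19} \cdot 0 = \frac{7}{19} \cdot 0 = 0$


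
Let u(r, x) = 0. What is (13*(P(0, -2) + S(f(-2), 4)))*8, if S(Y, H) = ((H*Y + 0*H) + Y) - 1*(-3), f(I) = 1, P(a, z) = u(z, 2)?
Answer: 832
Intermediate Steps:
P(a, z) = 0
S(Y, H) = 3 + Y + H*Y (S(Y, H) = ((H*Y + 0) + Y) + 3 = (H*Y + Y) + 3 = (Y + H*Y) + 3 = 3 + Y + H*Y)
(13*(P(0, -2) + S(f(-2), 4)))*8 = (13*(0 + (3 + 1 + 4*1)))*8 = (13*(0 + (3 + 1 + 4)))*8 = (13*(0 + 8))*8 = (13*8)*8 = 104*8 = 832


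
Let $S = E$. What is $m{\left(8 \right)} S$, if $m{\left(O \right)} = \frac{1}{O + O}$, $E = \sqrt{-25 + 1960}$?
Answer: $\frac{3 \sqrt{215}}{16} \approx 2.7493$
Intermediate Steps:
$E = 3 \sqrt{215}$ ($E = \sqrt{1935} = 3 \sqrt{215} \approx 43.989$)
$S = 3 \sqrt{215} \approx 43.989$
$m{\left(O \right)} = \frac{1}{2 O}$
$m{\left(8 \right)} S = \frac{1}{2 \cdot 8} \cdot 3 \sqrt{215} = \frac{1}{2} \cdot \frac{1}{8} \cdot 3 \sqrt{215} = \frac{3 \sqrt{215}}{16}$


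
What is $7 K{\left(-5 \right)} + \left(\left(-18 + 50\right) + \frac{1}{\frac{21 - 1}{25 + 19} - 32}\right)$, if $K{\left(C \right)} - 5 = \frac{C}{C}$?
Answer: $\frac{25667}{347} \approx 73.968$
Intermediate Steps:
$K{\left(C \right)} = 6$ ($K{\left(C \right)} = 5 + \frac{C}{C} = 5 + 1 = 6$)
$7 K{\left(-5 \right)} + \left(\left(-18 + 50\right) + \frac{1}{\frac{21 - 1}{25 + 19} - 32}\right) = 7 \cdot 6 + \left(\left(-18 + 50\right) + \frac{1}{\frac{21 - 1}{25 + 19} - 32}\right) = 42 + \left(32 + \frac{1}{\frac{20}{44} - 32}\right) = 42 + \left(32 + \frac{1}{20 \cdot \frac{1}{44} - 32}\right) = 42 + \left(32 + \frac{1}{\frac{5}{11} - 32}\right) = 42 + \left(32 + \frac{1}{- \frac{347}{11}}\right) = 42 + \left(32 - \frac{11}{347}\right) = 42 + \frac{11093}{347} = \frac{25667}{347}$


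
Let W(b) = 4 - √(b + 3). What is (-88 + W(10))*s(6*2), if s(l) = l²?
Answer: -12096 - 144*√13 ≈ -12615.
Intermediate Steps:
W(b) = 4 - √(3 + b)
(-88 + W(10))*s(6*2) = (-88 + (4 - √(3 + 10)))*(6*2)² = (-88 + (4 - √13))*12² = (-84 - √13)*144 = -12096 - 144*√13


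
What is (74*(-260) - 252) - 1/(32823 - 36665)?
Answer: -74888263/3842 ≈ -19492.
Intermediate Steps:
(74*(-260) - 252) - 1/(32823 - 36665) = (-19240 - 252) - 1/(-3842) = -19492 - 1*(-1/3842) = -19492 + 1/3842 = -74888263/3842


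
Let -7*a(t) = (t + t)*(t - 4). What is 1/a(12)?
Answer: -7/192 ≈ -0.036458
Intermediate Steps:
a(t) = -2*t*(-4 + t)/7 (a(t) = -(t + t)*(t - 4)/7 = -2*t*(-4 + t)/7)
1/a(12) = 1/((2/7)*12*(4 - 1*12)) = 1/((2/7)*12*(4 - 12)) = 1/((2/7)*12*(-8)) = 1/(-192/7) = -7/192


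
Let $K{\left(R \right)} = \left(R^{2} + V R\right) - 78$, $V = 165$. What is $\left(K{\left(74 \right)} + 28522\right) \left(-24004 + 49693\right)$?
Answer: $1185033570$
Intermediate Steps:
$K{\left(R \right)} = -78 + R^{2} + 165 R$ ($K{\left(R \right)} = \left(R^{2} + 165 R\right) - 78 = -78 + R^{2} + 165 R$)
$\left(K{\left(74 \right)} + 28522\right) \left(-24004 + 49693\right) = \left(\left(-78 + 74^{2} + 165 \cdot 74\right) + 28522\right) \left(-24004 + 49693\right) = \left(\left(-78 + 5476 + 12210\right) + 28522\right) 25689 = \left(17608 + 28522\right) 25689 = 46130 \cdot 25689 = 1185033570$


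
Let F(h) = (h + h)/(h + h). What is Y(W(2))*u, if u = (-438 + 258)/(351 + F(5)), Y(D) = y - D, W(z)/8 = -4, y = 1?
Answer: -135/8 ≈ -16.875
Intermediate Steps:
W(z) = -32 (W(z) = 8*(-4) = -32)
F(h) = 1 (F(h) = (2*h)/((2*h)) = (2*h)*(1/(2*h)) = 1)
Y(D) = 1 - D
u = -45/88 (u = (-438 + 258)/(351 + 1) = -180/352 = -180*1/352 = -45/88 ≈ -0.51136)
Y(W(2))*u = (1 - 1*(-32))*(-45/88) = (1 + 32)*(-45/88) = 33*(-45/88) = -135/8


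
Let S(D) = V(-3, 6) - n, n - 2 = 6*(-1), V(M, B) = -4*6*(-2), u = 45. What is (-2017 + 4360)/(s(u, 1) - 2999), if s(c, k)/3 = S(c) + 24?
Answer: -2343/2771 ≈ -0.84554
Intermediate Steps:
V(M, B) = 48 (V(M, B) = -24*(-2) = 48)
n = -4 (n = 2 + 6*(-1) = 2 - 6 = -4)
S(D) = 52 (S(D) = 48 - 1*(-4) = 48 + 4 = 52)
s(c, k) = 228 (s(c, k) = 3*(52 + 24) = 3*76 = 228)
(-2017 + 4360)/(s(u, 1) - 2999) = (-2017 + 4360)/(228 - 2999) = 2343/(-2771) = 2343*(-1/2771) = -2343/2771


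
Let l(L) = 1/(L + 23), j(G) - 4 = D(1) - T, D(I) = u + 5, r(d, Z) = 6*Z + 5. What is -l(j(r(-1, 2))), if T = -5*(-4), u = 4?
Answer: -1/16 ≈ -0.062500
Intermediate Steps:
r(d, Z) = 5 + 6*Z
D(I) = 9 (D(I) = 4 + 5 = 9)
T = 20
j(G) = -7 (j(G) = 4 + (9 - 1*20) = 4 + (9 - 20) = 4 - 11 = -7)
l(L) = 1/(23 + L)
-l(j(r(-1, 2))) = -1/(23 - 7) = -1/16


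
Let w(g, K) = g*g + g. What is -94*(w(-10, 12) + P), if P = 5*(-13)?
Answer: -2350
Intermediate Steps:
P = -65
w(g, K) = g + g² (w(g, K) = g² + g = g + g²)
-94*(w(-10, 12) + P) = -94*(-10*(1 - 10) - 65) = -94*(-10*(-9) - 65) = -94*(90 - 65) = -94*25 = -2350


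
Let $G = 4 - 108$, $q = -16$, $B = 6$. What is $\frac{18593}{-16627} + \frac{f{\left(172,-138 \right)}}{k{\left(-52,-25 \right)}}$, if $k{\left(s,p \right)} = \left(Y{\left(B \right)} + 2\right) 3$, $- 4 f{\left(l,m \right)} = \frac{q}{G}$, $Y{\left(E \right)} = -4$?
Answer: $- \frac{221837}{199524} \approx -1.1118$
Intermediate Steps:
$G = -104$ ($G = 4 - 108 = -104$)
$f{\left(l,m \right)} = - \frac{1}{26}$ ($f{\left(l,m \right)} = - \frac{\left(-16\right) \frac{1}{-104}}{4} = - \frac{\left(-16\right) \left(- \frac{1}{104}\right)}{4} = \left(- \frac{1}{4}\right) \frac{2}{13} = - \frac{1}{26}$)
$k{\left(s,p \right)} = -6$ ($k{\left(s,p \right)} = \left(-4 + 2\right) 3 = \left(-2\right) 3 = -6$)
$\frac{18593}{-16627} + \frac{f{\left(172,-138 \right)}}{k{\left(-52,-25 \right)}} = \frac{18593}{-16627} - \frac{1}{26 \left(-6\right)} = 18593 \left(- \frac{1}{16627}\right) - - \frac{1}{156} = - \frac{18593}{16627} + \frac{1}{156} = - \frac{221837}{199524}$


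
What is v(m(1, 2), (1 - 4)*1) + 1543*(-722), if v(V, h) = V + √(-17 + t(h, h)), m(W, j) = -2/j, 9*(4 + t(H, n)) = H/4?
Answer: -1114047 + I*√759/6 ≈ -1.114e+6 + 4.5917*I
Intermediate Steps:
t(H, n) = -4 + H/36 (t(H, n) = -4 + (H/4)/9 = -4 + H/36)
v(V, h) = V + √(-21 + h/36) (v(V, h) = V + √(-17 + (-4 + h/36)) = V + √(-21 + h/36))
v(m(1, 2), (1 - 4)*1) + 1543*(-722) = (-2/2 + √(-756 + (1 - 4)*1)/6) + 1543*(-722) = (-2*½ + √(-756 - 3*1)/6) - 1114046 = (-1 + √(-756 - 3)/6) - 1114046 = (-1 + √(-759)/6) - 1114046 = (-1 + (I*√759)/6) - 1114046 = (-1 + I*√759/6) - 1114046 = -1114047 + I*√759/6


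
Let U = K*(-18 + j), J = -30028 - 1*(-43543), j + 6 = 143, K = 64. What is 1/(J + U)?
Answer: 1/21131 ≈ 4.7324e-5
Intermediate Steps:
j = 137 (j = -6 + 143 = 137)
J = 13515 (J = -30028 + 43543 = 13515)
U = 7616 (U = 64*(-18 + 137) = 64*119 = 7616)
1/(J + U) = 1/(13515 + 7616) = 1/21131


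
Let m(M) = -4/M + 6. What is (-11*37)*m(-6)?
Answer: -8140/3 ≈ -2713.3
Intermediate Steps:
m(M) = 6 - 4/M
(-11*37)*m(-6) = (-11*37)*(6 - 4/(-6)) = -407*(6 - 4*(-⅙)) = -407*(6 + ⅔) = -407*20/3 = -8140/3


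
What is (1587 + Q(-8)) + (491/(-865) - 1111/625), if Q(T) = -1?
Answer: 171232672/108125 ≈ 1583.7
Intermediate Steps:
(1587 + Q(-8)) + (491/(-865) - 1111/625) = (1587 - 1) + (491/(-865) - 1111/625) = 1586 + (491*(-1/865) - 1111*1/625) = 1586 + (-491/865 - 1111/625) = 1586 - 253578/108125 = 171232672/108125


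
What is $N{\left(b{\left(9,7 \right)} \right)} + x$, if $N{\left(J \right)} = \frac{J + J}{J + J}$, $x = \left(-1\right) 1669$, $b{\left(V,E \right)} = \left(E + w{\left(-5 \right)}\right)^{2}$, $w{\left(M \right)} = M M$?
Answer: $-1668$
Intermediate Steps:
$w{\left(M \right)} = M^{2}$
$b{\left(V,E \right)} = \left(25 + E\right)^{2}$ ($b{\left(V,E \right)} = \left(E + \left(-5\right)^{2}\right)^{2} = \left(E + 25\right)^{2} = \left(25 + E\right)^{2}$)
$x = -1669$
$N{\left(J \right)} = 1$ ($N{\left(J \right)} = \frac{2 J}{2 J} = 2 J \frac{1}{2 J} = 1$)
$N{\left(b{\left(9,7 \right)} \right)} + x = 1 - 1669 = -1668$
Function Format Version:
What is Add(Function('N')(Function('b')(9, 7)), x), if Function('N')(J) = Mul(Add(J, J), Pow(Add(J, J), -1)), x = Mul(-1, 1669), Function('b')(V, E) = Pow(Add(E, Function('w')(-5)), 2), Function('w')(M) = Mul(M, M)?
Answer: -1668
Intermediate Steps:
Function('w')(M) = Pow(M, 2)
Function('b')(V, E) = Pow(Add(25, E), 2) (Function('b')(V, E) = Pow(Add(E, Pow(-5, 2)), 2) = Pow(Add(E, 25), 2) = Pow(Add(25, E), 2))
x = -1669
Function('N')(J) = 1 (Function('N')(J) = Mul(Mul(2, J), Pow(Mul(2, J), -1)) = Mul(Mul(2, J), Mul(Rational(1, 2), Pow(J, -1))) = 1)
Add(Function('N')(Function('b')(9, 7)), x) = Add(1, -1669) = -1668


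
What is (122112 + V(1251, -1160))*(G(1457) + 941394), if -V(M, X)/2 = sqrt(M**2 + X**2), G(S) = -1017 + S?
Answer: 115009233408 - 1883668*sqrt(2910601) ≈ 1.1180e+11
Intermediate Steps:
V(M, X) = -2*sqrt(M**2 + X**2)
(122112 + V(1251, -1160))*(G(1457) + 941394) = (122112 - 2*sqrt(1251**2 + (-1160)**2))*((-1017 + 1457) + 941394) = (122112 - 2*sqrt(1565001 + 1345600))*(440 + 941394) = (122112 - 2*sqrt(2910601))*941834 = 115009233408 - 1883668*sqrt(2910601)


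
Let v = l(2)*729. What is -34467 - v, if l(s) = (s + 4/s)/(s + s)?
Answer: -35196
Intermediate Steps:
l(s) = (s + 4/s)/(2*s) (l(s) = (s + 4/s)/((2*s)) = (s + 4/s)*(1/(2*s)) = (s + 4/s)/(2*s))
v = 729 (v = (½ + 2/2²)*729 = (½ + 2*(¼))*729 = (½ + ½)*729 = 1*729 = 729)
-34467 - v = -34467 - 1*729 = -34467 - 729 = -35196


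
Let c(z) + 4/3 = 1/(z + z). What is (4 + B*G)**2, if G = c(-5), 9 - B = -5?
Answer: 58081/225 ≈ 258.14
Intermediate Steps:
B = 14 (B = 9 - 1*(-5) = 9 + 5 = 14)
c(z) = -4/3 + 1/(2*z) (c(z) = -4/3 + 1/(z + z) = -4/3 + 1/(2*z))
G = -43/30 (G = (1/6)*(3 - 8*(-5))/(-5) = (1/6)*(-1/5)*(3 + 40) = (1/6)*(-1/5)*43 = -43/30 ≈ -1.4333)
(4 + B*G)**2 = (4 + 14*(-43/30))**2 = (4 - 301/15)**2 = (-241/15)**2 = 58081/225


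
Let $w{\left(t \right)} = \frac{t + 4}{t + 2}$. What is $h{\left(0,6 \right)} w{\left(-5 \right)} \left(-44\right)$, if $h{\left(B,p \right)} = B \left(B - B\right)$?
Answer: $0$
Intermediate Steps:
$h{\left(B,p \right)} = 0$ ($h{\left(B,p \right)} = B 0 = 0$)
$w{\left(t \right)} = \frac{4 + t}{2 + t}$
$h{\left(0,6 \right)} w{\left(-5 \right)} \left(-44\right) = 0 \frac{4 - 5}{2 - 5} \left(-44\right) = 0 \frac{1}{-3} \left(-1\right) \left(-44\right) = 0 \left(\left(- \frac{1}{3}\right) \left(-1\right)\right) \left(-44\right) = 0 \cdot \frac{1}{3} \left(-44\right) = 0 \left(-44\right) = 0$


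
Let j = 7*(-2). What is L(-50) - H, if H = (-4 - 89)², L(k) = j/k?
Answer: -216218/25 ≈ -8648.7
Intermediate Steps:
j = -14
L(k) = -14/k
H = 8649 (H = (-93)² = 8649)
L(-50) - H = -14/(-50) - 1*8649 = -14*(-1/50) - 8649 = 7/25 - 8649 = -216218/25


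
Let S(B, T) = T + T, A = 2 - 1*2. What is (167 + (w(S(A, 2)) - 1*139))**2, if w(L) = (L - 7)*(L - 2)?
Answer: 484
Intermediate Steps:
A = 0 (A = 2 - 2 = 0)
S(B, T) = 2*T
w(L) = (-7 + L)*(-2 + L)
(167 + (w(S(A, 2)) - 1*139))**2 = (167 + ((14 + (2*2)**2 - 18*2) - 1*139))**2 = (167 + ((14 + 4**2 - 9*4) - 139))**2 = (167 + ((14 + 16 - 36) - 139))**2 = (167 + (-6 - 139))**2 = (167 - 145)**2 = 22**2 = 484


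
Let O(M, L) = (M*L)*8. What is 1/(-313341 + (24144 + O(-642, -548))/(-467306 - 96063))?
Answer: -563369/176529444501 ≈ -3.1914e-6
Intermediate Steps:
O(M, L) = 8*L*M (O(M, L) = (L*M)*8 = 8*L*M)
1/(-313341 + (24144 + O(-642, -548))/(-467306 - 96063)) = 1/(-313341 + (24144 + 8*(-548)*(-642))/(-467306 - 96063)) = 1/(-313341 + (24144 + 2814528)/(-563369)) = 1/(-313341 + 2838672*(-1/563369)) = 1/(-313341 - 2838672/563369) = 1/(-176529444501/563369) = -563369/176529444501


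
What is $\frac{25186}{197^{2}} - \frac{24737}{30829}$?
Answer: $- \frac{183559039}{1196442661} \approx -0.15342$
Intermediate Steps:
$\frac{25186}{197^{2}} - \frac{24737}{30829} = \frac{25186}{38809} - \frac{24737}{30829} = - \frac{183559039}{1196442661}$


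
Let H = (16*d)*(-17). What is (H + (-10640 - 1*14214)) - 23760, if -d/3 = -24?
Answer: -68198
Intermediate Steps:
d = 72 (d = -3*(-24) = 72)
H = -19584 (H = (16*72)*(-17) = 1152*(-17) = -19584)
(H + (-10640 - 1*14214)) - 23760 = (-19584 + (-10640 - 1*14214)) - 23760 = (-19584 + (-10640 - 14214)) - 23760 = (-19584 - 24854) - 23760 = -44438 - 23760 = -68198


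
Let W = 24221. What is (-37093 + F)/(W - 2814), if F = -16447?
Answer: -53540/21407 ≈ -2.5011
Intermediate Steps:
(-37093 + F)/(W - 2814) = (-37093 - 16447)/(24221 - 2814) = -53540/21407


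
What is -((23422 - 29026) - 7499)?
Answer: 13103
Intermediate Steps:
-((23422 - 29026) - 7499) = -(-5604 - 7499) = -1*(-13103) = 13103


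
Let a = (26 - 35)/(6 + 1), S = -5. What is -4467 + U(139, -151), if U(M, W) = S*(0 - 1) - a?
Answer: -31225/7 ≈ -4460.7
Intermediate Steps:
a = -9/7 ≈ -1.2857
U(M, W) = 44/7 (U(M, W) = -5*(0 - 1) - 1*(-9/7) = -5*(-1) + 9/7 = 5 + 9/7 = 44/7)
-4467 + U(139, -151) = -4467 + 44/7 = -31225/7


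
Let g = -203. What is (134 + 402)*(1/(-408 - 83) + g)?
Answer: -53425264/491 ≈ -1.0881e+5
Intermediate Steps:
(134 + 402)*(1/(-408 - 83) + g) = (134 + 402)*(1/(-408 - 83) - 203) = 536*(1/(-491) - 203) = 536*(-1/491 - 203) = 536*(-99674/491) = -53425264/491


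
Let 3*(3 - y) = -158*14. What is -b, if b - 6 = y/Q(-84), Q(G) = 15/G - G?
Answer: -104434/7041 ≈ -14.832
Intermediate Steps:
y = 2221/3 (y = 3 - (-158)*14/3 = 3 - 1/3*(-2212) = 3 + 2212/3 = 2221/3 ≈ 740.33)
Q(G) = -G + 15/G
b = 104434/7041 (b = 6 + 2221/(3*(-1*(-84) + 15/(-84))) = 6 + 2221/(3*(84 + 15*(-1/84))) = 6 + 2221/(3*(84 - 5/28)) = 6 + 2221/(3*(2347/28)) = 6 + (2221/3)*(28/2347) = 6 + 62188/7041 = 104434/7041 ≈ 14.832)
-b = -1*104434/7041 = -104434/7041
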